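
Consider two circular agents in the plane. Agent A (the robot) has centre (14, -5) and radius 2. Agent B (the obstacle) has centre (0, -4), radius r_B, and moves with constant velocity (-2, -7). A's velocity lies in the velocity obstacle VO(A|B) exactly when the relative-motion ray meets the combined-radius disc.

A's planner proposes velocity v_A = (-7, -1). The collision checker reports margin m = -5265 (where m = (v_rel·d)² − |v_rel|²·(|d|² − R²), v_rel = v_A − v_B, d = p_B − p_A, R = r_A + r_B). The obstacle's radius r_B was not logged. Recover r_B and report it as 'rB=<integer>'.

m = -5265
d = (-14, 1);  v_rel = (-5, 6),  |v_rel|² = 61
v_rel×d = (-5)·(1) − (6)·(-14) = 79
since m = R²·61 − 79²:  R² = (6241 + -5265) / 61 = 16
R = √16 = 4  ⇒  r_B = 4 − 2 = 2

rB=2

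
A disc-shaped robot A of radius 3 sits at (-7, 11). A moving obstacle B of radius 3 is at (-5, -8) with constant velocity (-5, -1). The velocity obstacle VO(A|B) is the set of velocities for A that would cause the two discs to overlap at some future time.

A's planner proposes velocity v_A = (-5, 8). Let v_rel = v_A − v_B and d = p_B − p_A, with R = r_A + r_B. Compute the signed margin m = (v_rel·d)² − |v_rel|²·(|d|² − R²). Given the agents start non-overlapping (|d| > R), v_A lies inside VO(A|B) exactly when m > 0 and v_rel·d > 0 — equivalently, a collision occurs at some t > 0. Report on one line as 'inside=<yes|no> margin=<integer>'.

d = (2, -19),  |d|² = 365;  R = 3+3 = 6,  c = 365−6² = 329
v_rel = (0, 9),  |v_rel|² = 81;  v_rel·d = (0)·(2) + (9)·(-19) = -171
81·t² + 342·t + 329 = 0  ⇒  m = (-171)² − 81·329 = 2592
m = 2592 > 0,  v_rel·d = -171 < 0  ⇒  outside

inside=no margin=2592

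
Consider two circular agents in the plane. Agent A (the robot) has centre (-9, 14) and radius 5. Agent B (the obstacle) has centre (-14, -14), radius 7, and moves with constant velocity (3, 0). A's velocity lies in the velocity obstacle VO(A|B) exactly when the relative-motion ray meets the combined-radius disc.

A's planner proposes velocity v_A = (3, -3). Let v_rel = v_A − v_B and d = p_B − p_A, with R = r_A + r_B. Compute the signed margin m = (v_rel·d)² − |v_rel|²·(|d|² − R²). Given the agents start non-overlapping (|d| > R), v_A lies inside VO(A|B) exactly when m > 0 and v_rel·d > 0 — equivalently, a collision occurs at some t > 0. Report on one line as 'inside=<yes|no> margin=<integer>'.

d = (-5, -28),  |d|² = 809;  R = 5+7 = 12,  c = 809−12² = 665
v_rel = (0, -3),  |v_rel|² = 9;  v_rel·d = (0)·(-5) + (-3)·(-28) = 84
9·t² − 168·t + 665 = 0  ⇒  m = 84² − 9·665 = 1071
m = 1071 > 0,  v_rel·d = 84 > 0  ⇒  inside

inside=yes margin=1071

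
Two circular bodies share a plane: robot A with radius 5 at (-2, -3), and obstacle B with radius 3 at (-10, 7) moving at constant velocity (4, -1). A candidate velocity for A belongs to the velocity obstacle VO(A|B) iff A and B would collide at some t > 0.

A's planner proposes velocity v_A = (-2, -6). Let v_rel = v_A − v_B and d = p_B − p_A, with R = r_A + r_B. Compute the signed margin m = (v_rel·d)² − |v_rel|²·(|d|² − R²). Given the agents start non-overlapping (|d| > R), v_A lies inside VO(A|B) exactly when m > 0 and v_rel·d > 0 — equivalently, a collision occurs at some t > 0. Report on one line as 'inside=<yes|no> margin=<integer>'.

d = (-8, 10),  |d|² = 164;  R = 5+3 = 8,  c = 164−8² = 100
v_rel = (-6, -5),  |v_rel|² = 61;  v_rel·d = (-6)·(-8) + (-5)·(10) = -2
61·t² + 4·t + 100 = 0  ⇒  m = (-2)² − 61·100 = -6096
m = -6096 < 0,  v_rel·d = -2 < 0  ⇒  outside

inside=no margin=-6096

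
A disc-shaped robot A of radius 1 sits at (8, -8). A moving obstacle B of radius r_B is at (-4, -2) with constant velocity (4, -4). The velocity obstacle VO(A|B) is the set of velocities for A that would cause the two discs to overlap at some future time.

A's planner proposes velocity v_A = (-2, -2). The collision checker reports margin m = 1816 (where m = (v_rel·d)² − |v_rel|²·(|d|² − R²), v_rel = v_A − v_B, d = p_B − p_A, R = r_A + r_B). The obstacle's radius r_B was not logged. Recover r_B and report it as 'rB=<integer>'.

m = 1816
d = (-12, 6);  v_rel = (-6, 2),  |v_rel|² = 40
v_rel×d = (-6)·(6) − (2)·(-12) = -12
since m = R²·40 − (-12)²:  R² = (144 + 1816) / 40 = 49
R = √49 = 7  ⇒  r_B = 7 − 1 = 6

rB=6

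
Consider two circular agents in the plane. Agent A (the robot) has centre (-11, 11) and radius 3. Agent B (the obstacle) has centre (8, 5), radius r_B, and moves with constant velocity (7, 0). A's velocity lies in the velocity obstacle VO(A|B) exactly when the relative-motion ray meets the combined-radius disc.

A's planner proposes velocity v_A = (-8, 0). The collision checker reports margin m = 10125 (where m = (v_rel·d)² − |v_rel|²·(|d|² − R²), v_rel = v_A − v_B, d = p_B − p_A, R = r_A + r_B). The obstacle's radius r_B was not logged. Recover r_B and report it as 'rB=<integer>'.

m = 10125
d = (19, -6);  v_rel = (-15, 0),  |v_rel|² = 225
v_rel×d = (-15)·(-6) − (0)·(19) = 90
since m = R²·225 − 90²:  R² = (8100 + 10125) / 225 = 81
R = √81 = 9  ⇒  r_B = 9 − 3 = 6

rB=6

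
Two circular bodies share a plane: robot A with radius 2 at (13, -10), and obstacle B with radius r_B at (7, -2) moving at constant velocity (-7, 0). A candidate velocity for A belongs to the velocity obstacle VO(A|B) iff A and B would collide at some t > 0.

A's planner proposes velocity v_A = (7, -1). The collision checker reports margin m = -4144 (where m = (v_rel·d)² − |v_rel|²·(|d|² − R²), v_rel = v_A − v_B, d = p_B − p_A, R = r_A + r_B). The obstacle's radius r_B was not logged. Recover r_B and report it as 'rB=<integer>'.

m = -4144
d = (-6, 8);  v_rel = (14, -1),  |v_rel|² = 197
v_rel×d = (14)·(8) − (-1)·(-6) = 106
since m = R²·197 − 106²:  R² = (11236 + -4144) / 197 = 36
R = √36 = 6  ⇒  r_B = 6 − 2 = 4

rB=4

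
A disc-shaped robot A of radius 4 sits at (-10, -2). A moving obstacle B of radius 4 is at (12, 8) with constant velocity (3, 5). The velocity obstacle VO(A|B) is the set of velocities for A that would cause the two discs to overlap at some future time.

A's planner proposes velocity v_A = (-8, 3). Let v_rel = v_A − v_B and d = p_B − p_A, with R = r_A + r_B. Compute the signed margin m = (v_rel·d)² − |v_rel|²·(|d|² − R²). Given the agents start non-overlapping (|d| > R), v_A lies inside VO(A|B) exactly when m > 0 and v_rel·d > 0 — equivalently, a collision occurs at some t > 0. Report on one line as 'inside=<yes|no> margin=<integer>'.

d = (22, 10),  |d|² = 584;  R = 4+4 = 8,  c = 584−8² = 520
v_rel = (-11, -2),  |v_rel|² = 125;  v_rel·d = (-11)·(22) + (-2)·(10) = -262
125·t² + 524·t + 520 = 0  ⇒  m = (-262)² − 125·520 = 3644
m = 3644 > 0,  v_rel·d = -262 < 0  ⇒  outside

inside=no margin=3644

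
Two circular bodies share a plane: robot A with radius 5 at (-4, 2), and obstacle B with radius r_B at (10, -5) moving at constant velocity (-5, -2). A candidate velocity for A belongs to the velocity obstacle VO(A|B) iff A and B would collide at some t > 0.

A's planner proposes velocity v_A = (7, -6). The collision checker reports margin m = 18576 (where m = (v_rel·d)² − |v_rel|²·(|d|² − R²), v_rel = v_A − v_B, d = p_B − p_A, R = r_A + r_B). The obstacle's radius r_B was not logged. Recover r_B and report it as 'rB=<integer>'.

m = 18576
d = (14, -7);  v_rel = (12, -4),  |v_rel|² = 160
v_rel×d = (12)·(-7) − (-4)·(14) = -28
since m = R²·160 − (-28)²:  R² = (784 + 18576) / 160 = 121
R = √121 = 11  ⇒  r_B = 11 − 5 = 6

rB=6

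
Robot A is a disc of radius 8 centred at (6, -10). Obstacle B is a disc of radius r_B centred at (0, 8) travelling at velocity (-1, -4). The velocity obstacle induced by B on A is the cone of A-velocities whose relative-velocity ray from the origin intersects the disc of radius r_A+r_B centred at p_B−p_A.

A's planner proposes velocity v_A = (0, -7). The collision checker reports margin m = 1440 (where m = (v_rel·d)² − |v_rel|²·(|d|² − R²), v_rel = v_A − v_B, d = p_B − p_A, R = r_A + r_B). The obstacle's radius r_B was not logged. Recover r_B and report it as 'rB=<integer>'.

m = 1440
d = (-6, 18);  v_rel = (1, -3),  |v_rel|² = 10
v_rel×d = (1)·(18) − (-3)·(-6) = 0
since m = R²·10 − 0²:  R² = (0 + 1440) / 10 = 144
R = √144 = 12  ⇒  r_B = 12 − 8 = 4

rB=4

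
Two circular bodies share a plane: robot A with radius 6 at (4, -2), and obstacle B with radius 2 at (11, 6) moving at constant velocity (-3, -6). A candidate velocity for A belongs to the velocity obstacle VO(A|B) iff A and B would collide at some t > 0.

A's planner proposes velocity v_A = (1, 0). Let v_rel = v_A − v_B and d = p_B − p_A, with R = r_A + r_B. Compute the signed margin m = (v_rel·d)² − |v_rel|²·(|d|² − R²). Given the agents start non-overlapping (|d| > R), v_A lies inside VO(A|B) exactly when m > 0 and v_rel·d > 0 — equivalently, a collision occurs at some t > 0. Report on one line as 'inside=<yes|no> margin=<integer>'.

d = (7, 8),  |d|² = 113;  R = 6+2 = 8,  c = 113−8² = 49
v_rel = (4, 6),  |v_rel|² = 52;  v_rel·d = (4)·(7) + (6)·(8) = 76
52·t² − 152·t + 49 = 0  ⇒  m = 76² − 52·49 = 3228
m = 3228 > 0,  v_rel·d = 76 > 0  ⇒  inside

inside=yes margin=3228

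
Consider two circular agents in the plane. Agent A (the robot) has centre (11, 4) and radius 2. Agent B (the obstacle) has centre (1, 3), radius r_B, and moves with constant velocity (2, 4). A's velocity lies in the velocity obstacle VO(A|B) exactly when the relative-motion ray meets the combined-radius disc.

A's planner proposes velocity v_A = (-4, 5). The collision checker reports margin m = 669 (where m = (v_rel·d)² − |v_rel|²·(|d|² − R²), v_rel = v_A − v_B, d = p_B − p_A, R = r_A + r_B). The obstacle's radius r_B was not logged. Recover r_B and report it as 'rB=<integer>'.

m = 669
d = (-10, -1);  v_rel = (-6, 1),  |v_rel|² = 37
v_rel×d = (-6)·(-1) − (1)·(-10) = 16
since m = R²·37 − 16²:  R² = (256 + 669) / 37 = 25
R = √25 = 5  ⇒  r_B = 5 − 2 = 3

rB=3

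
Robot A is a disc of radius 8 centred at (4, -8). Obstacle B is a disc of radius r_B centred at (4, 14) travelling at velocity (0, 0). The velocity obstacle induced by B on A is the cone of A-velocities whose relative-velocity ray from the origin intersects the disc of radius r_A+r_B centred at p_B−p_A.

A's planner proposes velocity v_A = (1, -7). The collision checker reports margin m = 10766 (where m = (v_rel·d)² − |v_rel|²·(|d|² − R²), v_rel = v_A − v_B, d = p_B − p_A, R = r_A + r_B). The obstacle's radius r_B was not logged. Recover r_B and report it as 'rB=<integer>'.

m = 10766
d = (0, 22);  v_rel = (1, -7),  |v_rel|² = 50
v_rel×d = (1)·(22) − (-7)·(0) = 22
since m = R²·50 − 22²:  R² = (484 + 10766) / 50 = 225
R = √225 = 15  ⇒  r_B = 15 − 8 = 7

rB=7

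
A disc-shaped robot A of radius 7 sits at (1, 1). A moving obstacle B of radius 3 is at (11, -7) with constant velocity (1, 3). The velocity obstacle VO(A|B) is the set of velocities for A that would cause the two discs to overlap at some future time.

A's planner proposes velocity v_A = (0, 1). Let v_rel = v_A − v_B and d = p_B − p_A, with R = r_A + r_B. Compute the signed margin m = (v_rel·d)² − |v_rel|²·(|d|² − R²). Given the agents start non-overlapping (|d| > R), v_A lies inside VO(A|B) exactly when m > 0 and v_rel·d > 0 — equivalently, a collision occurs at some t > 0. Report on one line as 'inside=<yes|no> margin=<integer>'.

d = (10, -8),  |d|² = 164;  R = 7+3 = 10,  c = 164−10² = 64
v_rel = (-1, -2),  |v_rel|² = 5;  v_rel·d = (-1)·(10) + (-2)·(-8) = 6
5·t² − 12·t + 64 = 0  ⇒  m = 6² − 5·64 = -284
m = -284 < 0,  v_rel·d = 6 > 0  ⇒  outside

inside=no margin=-284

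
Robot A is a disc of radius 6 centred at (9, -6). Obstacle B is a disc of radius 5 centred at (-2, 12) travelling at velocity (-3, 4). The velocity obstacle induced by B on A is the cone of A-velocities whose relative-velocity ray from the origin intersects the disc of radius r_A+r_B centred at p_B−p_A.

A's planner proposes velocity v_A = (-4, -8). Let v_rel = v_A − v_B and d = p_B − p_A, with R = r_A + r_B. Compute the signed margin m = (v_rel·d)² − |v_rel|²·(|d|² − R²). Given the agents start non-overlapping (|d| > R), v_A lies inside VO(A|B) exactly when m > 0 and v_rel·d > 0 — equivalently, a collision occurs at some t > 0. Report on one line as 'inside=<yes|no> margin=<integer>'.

d = (-11, 18),  |d|² = 445;  R = 6+5 = 11,  c = 445−11² = 324
v_rel = (-1, -12),  |v_rel|² = 145;  v_rel·d = (-1)·(-11) + (-12)·(18) = -205
145·t² + 410·t + 324 = 0  ⇒  m = (-205)² − 145·324 = -4955
m = -4955 < 0,  v_rel·d = -205 < 0  ⇒  outside

inside=no margin=-4955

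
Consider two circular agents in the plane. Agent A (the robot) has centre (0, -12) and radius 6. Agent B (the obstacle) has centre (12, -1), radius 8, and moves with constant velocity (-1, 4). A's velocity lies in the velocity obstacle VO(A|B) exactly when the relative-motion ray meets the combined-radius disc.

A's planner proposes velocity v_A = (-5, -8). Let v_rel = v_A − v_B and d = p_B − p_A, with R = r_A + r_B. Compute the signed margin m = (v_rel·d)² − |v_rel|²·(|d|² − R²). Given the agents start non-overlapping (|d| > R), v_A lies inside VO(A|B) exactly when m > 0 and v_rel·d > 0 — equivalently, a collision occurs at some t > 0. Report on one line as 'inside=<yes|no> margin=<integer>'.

d = (12, 11),  |d|² = 265;  R = 6+8 = 14,  c = 265−14² = 69
v_rel = (-4, -12),  |v_rel|² = 160;  v_rel·d = (-4)·(12) + (-12)·(11) = -180
160·t² + 360·t + 69 = 0  ⇒  m = (-180)² − 160·69 = 21360
m = 21360 > 0,  v_rel·d = -180 < 0  ⇒  outside

inside=no margin=21360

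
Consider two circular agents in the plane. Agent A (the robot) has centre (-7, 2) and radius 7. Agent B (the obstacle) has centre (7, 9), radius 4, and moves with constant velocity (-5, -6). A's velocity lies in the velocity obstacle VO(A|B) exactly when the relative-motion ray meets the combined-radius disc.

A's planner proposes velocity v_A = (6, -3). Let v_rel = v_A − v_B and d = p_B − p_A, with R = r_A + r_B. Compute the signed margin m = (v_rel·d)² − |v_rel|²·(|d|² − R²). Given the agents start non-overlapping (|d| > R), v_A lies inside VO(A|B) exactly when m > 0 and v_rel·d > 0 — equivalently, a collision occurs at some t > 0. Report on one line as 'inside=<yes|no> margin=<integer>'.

d = (14, 7),  |d|² = 245;  R = 7+4 = 11,  c = 245−11² = 124
v_rel = (11, 3),  |v_rel|² = 130;  v_rel·d = (11)·(14) + (3)·(7) = 175
130·t² − 350·t + 124 = 0  ⇒  m = 175² − 130·124 = 14505
m = 14505 > 0,  v_rel·d = 175 > 0  ⇒  inside

inside=yes margin=14505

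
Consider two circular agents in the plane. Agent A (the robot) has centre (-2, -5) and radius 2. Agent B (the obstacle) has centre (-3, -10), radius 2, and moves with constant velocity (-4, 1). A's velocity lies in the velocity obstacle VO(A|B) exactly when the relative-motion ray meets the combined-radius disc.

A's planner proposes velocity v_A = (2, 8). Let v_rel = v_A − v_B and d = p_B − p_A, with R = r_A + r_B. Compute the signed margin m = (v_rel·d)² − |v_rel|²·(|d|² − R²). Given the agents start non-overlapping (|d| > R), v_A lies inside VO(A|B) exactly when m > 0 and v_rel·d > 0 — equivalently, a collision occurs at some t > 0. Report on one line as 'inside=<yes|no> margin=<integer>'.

d = (-1, -5),  |d|² = 26;  R = 2+2 = 4,  c = 26−4² = 10
v_rel = (6, 7),  |v_rel|² = 85;  v_rel·d = (6)·(-1) + (7)·(-5) = -41
85·t² + 82·t + 10 = 0  ⇒  m = (-41)² − 85·10 = 831
m = 831 > 0,  v_rel·d = -41 < 0  ⇒  outside

inside=no margin=831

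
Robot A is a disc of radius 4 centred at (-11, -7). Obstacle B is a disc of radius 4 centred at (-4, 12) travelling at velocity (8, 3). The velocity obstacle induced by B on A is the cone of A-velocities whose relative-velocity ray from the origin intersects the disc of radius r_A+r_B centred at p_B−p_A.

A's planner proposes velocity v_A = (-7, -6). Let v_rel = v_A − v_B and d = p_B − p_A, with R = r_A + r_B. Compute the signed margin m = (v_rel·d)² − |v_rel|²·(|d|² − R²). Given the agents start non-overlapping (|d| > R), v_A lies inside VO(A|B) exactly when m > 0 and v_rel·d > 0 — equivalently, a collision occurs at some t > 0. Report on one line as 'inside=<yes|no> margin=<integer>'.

d = (7, 19),  |d|² = 410;  R = 4+4 = 8,  c = 410−8² = 346
v_rel = (-15, -9),  |v_rel|² = 306;  v_rel·d = (-15)·(7) + (-9)·(19) = -276
306·t² + 552·t + 346 = 0  ⇒  m = (-276)² − 306·346 = -29700
m = -29700 < 0,  v_rel·d = -276 < 0  ⇒  outside

inside=no margin=-29700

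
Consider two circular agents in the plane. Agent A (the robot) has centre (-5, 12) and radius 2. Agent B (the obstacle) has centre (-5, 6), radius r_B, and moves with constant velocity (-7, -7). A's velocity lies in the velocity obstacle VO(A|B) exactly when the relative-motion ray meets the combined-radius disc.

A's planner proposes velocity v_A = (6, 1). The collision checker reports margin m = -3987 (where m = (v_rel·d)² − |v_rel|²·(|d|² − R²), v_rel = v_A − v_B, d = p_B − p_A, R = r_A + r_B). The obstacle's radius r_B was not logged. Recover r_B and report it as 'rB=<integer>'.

m = -3987
d = (0, -6);  v_rel = (13, 8),  |v_rel|² = 233
v_rel×d = (13)·(-6) − (8)·(0) = -78
since m = R²·233 − (-78)²:  R² = (6084 + -3987) / 233 = 9
R = √9 = 3  ⇒  r_B = 3 − 2 = 1

rB=1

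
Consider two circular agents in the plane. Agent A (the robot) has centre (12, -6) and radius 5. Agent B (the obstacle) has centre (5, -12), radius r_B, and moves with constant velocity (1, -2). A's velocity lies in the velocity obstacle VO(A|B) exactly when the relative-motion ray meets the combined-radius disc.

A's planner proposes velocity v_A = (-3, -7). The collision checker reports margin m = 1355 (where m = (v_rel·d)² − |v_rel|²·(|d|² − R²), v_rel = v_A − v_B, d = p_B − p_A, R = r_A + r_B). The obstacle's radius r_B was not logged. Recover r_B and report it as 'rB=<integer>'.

m = 1355
d = (-7, -6);  v_rel = (-4, -5),  |v_rel|² = 41
v_rel×d = (-4)·(-6) − (-5)·(-7) = -11
since m = R²·41 − (-11)²:  R² = (121 + 1355) / 41 = 36
R = √36 = 6  ⇒  r_B = 6 − 5 = 1

rB=1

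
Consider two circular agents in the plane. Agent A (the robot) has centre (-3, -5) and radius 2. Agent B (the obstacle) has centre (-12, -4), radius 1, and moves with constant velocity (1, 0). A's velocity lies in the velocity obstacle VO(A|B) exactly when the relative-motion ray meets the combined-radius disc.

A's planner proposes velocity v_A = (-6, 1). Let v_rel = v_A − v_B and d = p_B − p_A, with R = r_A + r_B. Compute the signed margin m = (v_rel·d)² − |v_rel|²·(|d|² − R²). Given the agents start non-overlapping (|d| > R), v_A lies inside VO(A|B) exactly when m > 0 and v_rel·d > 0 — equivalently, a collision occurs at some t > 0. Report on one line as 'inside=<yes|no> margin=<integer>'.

d = (-9, 1),  |d|² = 82;  R = 2+1 = 3,  c = 82−3² = 73
v_rel = (-7, 1),  |v_rel|² = 50;  v_rel·d = (-7)·(-9) + (1)·(1) = 64
50·t² − 128·t + 73 = 0  ⇒  m = 64² − 50·73 = 446
m = 446 > 0,  v_rel·d = 64 > 0  ⇒  inside

inside=yes margin=446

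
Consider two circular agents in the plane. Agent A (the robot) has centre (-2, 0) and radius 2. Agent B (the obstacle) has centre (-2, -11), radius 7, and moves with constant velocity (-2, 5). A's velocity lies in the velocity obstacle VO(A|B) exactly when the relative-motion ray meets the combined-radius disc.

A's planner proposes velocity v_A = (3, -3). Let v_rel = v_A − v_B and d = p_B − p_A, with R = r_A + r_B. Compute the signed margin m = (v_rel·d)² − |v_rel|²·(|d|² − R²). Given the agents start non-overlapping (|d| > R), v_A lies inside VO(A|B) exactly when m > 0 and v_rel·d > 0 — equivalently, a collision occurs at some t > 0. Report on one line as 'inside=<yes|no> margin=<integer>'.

d = (0, -11),  |d|² = 121;  R = 2+7 = 9,  c = 121−9² = 40
v_rel = (5, -8),  |v_rel|² = 89;  v_rel·d = (5)·(0) + (-8)·(-11) = 88
89·t² − 176·t + 40 = 0  ⇒  m = 88² − 89·40 = 4184
m = 4184 > 0,  v_rel·d = 88 > 0  ⇒  inside

inside=yes margin=4184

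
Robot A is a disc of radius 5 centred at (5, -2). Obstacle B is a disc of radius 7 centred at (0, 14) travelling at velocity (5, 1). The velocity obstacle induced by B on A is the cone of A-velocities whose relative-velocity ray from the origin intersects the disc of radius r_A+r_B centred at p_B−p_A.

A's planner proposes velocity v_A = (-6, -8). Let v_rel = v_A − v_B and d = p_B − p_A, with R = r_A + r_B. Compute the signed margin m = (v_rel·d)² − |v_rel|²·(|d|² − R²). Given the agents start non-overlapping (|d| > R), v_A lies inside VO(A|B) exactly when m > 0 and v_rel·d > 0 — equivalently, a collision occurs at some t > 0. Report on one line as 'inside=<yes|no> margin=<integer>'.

d = (-5, 16),  |d|² = 281;  R = 5+7 = 12,  c = 281−12² = 137
v_rel = (-11, -9),  |v_rel|² = 202;  v_rel·d = (-11)·(-5) + (-9)·(16) = -89
202·t² + 178·t + 137 = 0  ⇒  m = (-89)² − 202·137 = -19753
m = -19753 < 0,  v_rel·d = -89 < 0  ⇒  outside

inside=no margin=-19753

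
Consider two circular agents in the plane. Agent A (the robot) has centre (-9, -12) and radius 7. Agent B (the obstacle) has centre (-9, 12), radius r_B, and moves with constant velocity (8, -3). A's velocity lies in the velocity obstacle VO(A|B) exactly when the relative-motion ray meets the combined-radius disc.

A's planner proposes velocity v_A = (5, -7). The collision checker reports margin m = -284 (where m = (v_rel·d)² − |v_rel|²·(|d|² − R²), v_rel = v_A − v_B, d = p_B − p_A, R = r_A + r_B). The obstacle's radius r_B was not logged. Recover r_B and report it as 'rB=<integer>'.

m = -284
d = (0, 24);  v_rel = (-3, -4),  |v_rel|² = 25
v_rel×d = (-3)·(24) − (-4)·(0) = -72
since m = R²·25 − (-72)²:  R² = (5184 + -284) / 25 = 196
R = √196 = 14  ⇒  r_B = 14 − 7 = 7

rB=7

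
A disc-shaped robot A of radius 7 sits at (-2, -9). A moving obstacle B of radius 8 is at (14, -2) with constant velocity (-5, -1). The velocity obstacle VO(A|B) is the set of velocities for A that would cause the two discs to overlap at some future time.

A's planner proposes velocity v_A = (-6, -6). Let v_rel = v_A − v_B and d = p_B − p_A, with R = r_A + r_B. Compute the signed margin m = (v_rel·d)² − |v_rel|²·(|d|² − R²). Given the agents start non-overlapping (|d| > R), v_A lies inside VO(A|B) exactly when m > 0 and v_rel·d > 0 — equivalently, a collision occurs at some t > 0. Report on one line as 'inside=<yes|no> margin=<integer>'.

d = (16, 7),  |d|² = 305;  R = 7+8 = 15,  c = 305−15² = 80
v_rel = (-1, -5),  |v_rel|² = 26;  v_rel·d = (-1)·(16) + (-5)·(7) = -51
26·t² + 102·t + 80 = 0  ⇒  m = (-51)² − 26·80 = 521
m = 521 > 0,  v_rel·d = -51 < 0  ⇒  outside

inside=no margin=521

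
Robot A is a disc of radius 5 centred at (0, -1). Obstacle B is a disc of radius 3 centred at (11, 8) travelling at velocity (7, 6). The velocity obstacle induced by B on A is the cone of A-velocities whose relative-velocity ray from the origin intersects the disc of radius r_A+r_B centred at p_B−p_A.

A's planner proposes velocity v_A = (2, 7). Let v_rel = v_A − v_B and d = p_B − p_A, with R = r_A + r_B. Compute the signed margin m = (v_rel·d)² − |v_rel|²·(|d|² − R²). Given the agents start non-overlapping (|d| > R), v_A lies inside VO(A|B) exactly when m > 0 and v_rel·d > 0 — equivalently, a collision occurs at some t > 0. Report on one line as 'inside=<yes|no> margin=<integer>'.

d = (11, 9),  |d|² = 202;  R = 5+3 = 8,  c = 202−8² = 138
v_rel = (-5, 1),  |v_rel|² = 26;  v_rel·d = (-5)·(11) + (1)·(9) = -46
26·t² + 92·t + 138 = 0  ⇒  m = (-46)² − 26·138 = -1472
m = -1472 < 0,  v_rel·d = -46 < 0  ⇒  outside

inside=no margin=-1472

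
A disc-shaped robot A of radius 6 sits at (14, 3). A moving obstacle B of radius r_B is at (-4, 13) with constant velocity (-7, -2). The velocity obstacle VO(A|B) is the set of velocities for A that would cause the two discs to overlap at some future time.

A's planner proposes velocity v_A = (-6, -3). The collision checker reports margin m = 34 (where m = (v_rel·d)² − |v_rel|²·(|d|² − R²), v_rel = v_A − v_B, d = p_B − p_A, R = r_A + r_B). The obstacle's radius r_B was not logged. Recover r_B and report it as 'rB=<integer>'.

m = 34
d = (-18, 10);  v_rel = (1, -1),  |v_rel|² = 2
v_rel×d = (1)·(10) − (-1)·(-18) = -8
since m = R²·2 − (-8)²:  R² = (64 + 34) / 2 = 49
R = √49 = 7  ⇒  r_B = 7 − 6 = 1

rB=1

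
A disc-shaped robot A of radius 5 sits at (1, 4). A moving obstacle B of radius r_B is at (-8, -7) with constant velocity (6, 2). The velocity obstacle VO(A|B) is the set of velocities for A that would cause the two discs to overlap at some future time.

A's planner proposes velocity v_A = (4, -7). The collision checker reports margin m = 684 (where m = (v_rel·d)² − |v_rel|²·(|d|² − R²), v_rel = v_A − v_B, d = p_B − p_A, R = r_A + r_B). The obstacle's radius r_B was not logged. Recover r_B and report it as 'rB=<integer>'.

m = 684
d = (-9, -11);  v_rel = (-2, -9),  |v_rel|² = 85
v_rel×d = (-2)·(-11) − (-9)·(-9) = -59
since m = R²·85 − (-59)²:  R² = (3481 + 684) / 85 = 49
R = √49 = 7  ⇒  r_B = 7 − 5 = 2

rB=2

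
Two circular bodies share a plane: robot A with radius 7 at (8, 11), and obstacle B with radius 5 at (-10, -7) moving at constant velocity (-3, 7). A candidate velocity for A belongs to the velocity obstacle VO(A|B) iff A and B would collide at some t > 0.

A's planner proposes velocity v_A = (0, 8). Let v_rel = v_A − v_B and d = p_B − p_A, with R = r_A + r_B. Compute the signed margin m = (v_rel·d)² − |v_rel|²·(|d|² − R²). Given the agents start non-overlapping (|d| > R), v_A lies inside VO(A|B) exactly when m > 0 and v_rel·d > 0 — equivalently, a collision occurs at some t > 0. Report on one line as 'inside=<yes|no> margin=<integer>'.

d = (-18, -18),  |d|² = 648;  R = 7+5 = 12,  c = 648−12² = 504
v_rel = (3, 1),  |v_rel|² = 10;  v_rel·d = (3)·(-18) + (1)·(-18) = -72
10·t² + 144·t + 504 = 0  ⇒  m = (-72)² − 10·504 = 144
m = 144 > 0,  v_rel·d = -72 < 0  ⇒  outside

inside=no margin=144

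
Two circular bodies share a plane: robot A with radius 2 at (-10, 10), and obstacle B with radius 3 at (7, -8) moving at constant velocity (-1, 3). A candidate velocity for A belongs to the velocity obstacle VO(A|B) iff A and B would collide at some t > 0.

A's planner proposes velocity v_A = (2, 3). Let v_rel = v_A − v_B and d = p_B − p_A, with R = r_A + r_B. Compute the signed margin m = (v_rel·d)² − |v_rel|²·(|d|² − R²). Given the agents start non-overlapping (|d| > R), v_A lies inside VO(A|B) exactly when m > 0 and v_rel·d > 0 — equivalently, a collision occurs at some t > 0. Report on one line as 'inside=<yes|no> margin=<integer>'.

d = (17, -18),  |d|² = 613;  R = 2+3 = 5,  c = 613−5² = 588
v_rel = (3, 0),  |v_rel|² = 9;  v_rel·d = (3)·(17) + (0)·(-18) = 51
9·t² − 102·t + 588 = 0  ⇒  m = 51² − 9·588 = -2691
m = -2691 < 0,  v_rel·d = 51 > 0  ⇒  outside

inside=no margin=-2691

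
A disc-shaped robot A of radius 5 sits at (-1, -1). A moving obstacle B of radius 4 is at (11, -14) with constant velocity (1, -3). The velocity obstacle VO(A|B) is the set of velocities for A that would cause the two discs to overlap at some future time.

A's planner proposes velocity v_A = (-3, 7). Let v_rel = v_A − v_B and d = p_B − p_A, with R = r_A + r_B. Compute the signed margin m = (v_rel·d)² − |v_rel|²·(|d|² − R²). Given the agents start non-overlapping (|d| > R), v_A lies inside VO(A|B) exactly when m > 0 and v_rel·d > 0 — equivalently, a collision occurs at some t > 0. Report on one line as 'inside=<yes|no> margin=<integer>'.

d = (12, -13),  |d|² = 313;  R = 5+4 = 9,  c = 313−9² = 232
v_rel = (-4, 10),  |v_rel|² = 116;  v_rel·d = (-4)·(12) + (10)·(-13) = -178
116·t² + 356·t + 232 = 0  ⇒  m = (-178)² − 116·232 = 4772
m = 4772 > 0,  v_rel·d = -178 < 0  ⇒  outside

inside=no margin=4772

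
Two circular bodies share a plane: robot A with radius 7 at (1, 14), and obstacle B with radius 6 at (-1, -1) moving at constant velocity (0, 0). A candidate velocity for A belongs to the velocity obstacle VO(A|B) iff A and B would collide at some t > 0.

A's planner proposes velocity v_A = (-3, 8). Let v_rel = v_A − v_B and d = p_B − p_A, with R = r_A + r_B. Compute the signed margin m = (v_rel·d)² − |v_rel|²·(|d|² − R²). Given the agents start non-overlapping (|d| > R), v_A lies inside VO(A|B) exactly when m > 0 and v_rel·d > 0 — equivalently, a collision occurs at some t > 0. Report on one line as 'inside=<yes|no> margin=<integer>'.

d = (-2, -15),  |d|² = 229;  R = 7+6 = 13,  c = 229−13² = 60
v_rel = (-3, 8),  |v_rel|² = 73;  v_rel·d = (-3)·(-2) + (8)·(-15) = -114
73·t² + 228·t + 60 = 0  ⇒  m = (-114)² − 73·60 = 8616
m = 8616 > 0,  v_rel·d = -114 < 0  ⇒  outside

inside=no margin=8616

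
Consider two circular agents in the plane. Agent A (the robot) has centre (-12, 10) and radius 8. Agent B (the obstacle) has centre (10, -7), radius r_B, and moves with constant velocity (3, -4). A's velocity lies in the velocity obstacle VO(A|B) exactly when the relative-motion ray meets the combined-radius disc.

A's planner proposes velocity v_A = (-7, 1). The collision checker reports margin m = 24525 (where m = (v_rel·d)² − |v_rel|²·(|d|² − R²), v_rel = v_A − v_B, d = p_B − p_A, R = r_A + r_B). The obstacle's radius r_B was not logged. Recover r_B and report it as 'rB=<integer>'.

m = 24525
d = (22, -17);  v_rel = (-10, 5),  |v_rel|² = 125
v_rel×d = (-10)·(-17) − (5)·(22) = 60
since m = R²·125 − 60²:  R² = (3600 + 24525) / 125 = 225
R = √225 = 15  ⇒  r_B = 15 − 8 = 7

rB=7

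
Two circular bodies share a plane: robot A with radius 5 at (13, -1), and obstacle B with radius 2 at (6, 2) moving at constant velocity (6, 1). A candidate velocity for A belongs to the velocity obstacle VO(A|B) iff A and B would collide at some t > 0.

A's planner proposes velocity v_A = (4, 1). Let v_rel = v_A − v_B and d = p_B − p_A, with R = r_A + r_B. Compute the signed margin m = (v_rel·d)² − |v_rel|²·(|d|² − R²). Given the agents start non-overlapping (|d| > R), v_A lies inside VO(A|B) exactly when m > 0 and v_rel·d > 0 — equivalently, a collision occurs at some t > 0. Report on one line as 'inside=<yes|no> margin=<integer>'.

d = (-7, 3),  |d|² = 58;  R = 5+2 = 7,  c = 58−7² = 9
v_rel = (-2, 0),  |v_rel|² = 4;  v_rel·d = (-2)·(-7) + (0)·(3) = 14
4·t² − 28·t + 9 = 0  ⇒  m = 14² − 4·9 = 160
m = 160 > 0,  v_rel·d = 14 > 0  ⇒  inside

inside=yes margin=160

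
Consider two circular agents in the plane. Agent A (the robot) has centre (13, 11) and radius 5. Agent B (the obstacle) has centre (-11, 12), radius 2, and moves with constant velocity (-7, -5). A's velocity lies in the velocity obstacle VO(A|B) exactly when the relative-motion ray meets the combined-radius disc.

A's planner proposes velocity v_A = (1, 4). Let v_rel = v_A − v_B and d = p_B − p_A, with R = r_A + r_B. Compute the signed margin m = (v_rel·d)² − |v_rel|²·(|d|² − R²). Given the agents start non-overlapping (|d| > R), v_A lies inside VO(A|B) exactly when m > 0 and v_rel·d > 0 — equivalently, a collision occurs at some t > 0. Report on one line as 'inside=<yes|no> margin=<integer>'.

d = (-24, 1),  |d|² = 577;  R = 5+2 = 7,  c = 577−7² = 528
v_rel = (8, 9),  |v_rel|² = 145;  v_rel·d = (8)·(-24) + (9)·(1) = -183
145·t² + 366·t + 528 = 0  ⇒  m = (-183)² − 145·528 = -43071
m = -43071 < 0,  v_rel·d = -183 < 0  ⇒  outside

inside=no margin=-43071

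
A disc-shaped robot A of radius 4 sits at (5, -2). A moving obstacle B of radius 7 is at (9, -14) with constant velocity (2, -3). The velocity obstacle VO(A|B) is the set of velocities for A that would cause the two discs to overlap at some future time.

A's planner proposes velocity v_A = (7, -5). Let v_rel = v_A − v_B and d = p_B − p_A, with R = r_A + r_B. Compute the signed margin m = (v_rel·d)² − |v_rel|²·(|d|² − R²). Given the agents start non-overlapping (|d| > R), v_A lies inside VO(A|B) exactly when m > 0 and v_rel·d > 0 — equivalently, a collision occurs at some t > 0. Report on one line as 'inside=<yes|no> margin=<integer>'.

d = (4, -12),  |d|² = 160;  R = 4+7 = 11,  c = 160−11² = 39
v_rel = (5, -2),  |v_rel|² = 29;  v_rel·d = (5)·(4) + (-2)·(-12) = 44
29·t² − 88·t + 39 = 0  ⇒  m = 44² − 29·39 = 805
m = 805 > 0,  v_rel·d = 44 > 0  ⇒  inside

inside=yes margin=805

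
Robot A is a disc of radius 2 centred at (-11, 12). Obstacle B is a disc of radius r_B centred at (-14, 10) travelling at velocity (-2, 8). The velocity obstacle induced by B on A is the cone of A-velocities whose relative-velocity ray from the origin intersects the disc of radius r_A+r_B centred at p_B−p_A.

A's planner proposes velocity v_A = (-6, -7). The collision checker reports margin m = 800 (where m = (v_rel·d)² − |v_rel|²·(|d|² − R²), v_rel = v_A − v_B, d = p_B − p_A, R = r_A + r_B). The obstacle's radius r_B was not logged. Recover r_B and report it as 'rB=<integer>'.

m = 800
d = (-3, -2);  v_rel = (-4, -15),  |v_rel|² = 241
v_rel×d = (-4)·(-2) − (-15)·(-3) = -37
since m = R²·241 − (-37)²:  R² = (1369 + 800) / 241 = 9
R = √9 = 3  ⇒  r_B = 3 − 2 = 1

rB=1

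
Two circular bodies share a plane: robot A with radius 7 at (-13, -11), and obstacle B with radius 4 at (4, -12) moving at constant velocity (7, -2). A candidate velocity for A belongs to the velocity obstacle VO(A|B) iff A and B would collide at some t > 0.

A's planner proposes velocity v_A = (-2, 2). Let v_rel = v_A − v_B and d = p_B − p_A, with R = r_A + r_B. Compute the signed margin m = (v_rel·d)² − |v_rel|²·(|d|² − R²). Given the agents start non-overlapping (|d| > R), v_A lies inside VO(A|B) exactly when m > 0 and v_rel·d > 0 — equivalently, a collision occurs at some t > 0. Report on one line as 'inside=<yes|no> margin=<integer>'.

d = (17, -1),  |d|² = 290;  R = 7+4 = 11,  c = 290−11² = 169
v_rel = (-9, 4),  |v_rel|² = 97;  v_rel·d = (-9)·(17) + (4)·(-1) = -157
97·t² + 314·t + 169 = 0  ⇒  m = (-157)² − 97·169 = 8256
m = 8256 > 0,  v_rel·d = -157 < 0  ⇒  outside

inside=no margin=8256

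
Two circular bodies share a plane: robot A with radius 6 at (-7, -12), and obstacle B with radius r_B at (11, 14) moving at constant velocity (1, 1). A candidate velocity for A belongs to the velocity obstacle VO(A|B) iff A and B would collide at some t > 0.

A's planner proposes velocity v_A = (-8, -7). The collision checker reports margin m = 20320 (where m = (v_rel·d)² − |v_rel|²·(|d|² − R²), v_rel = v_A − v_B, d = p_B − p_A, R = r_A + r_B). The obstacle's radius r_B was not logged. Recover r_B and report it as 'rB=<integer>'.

m = 20320
d = (18, 26);  v_rel = (-9, -8),  |v_rel|² = 145
v_rel×d = (-9)·(26) − (-8)·(18) = -90
since m = R²·145 − (-90)²:  R² = (8100 + 20320) / 145 = 196
R = √196 = 14  ⇒  r_B = 14 − 6 = 8

rB=8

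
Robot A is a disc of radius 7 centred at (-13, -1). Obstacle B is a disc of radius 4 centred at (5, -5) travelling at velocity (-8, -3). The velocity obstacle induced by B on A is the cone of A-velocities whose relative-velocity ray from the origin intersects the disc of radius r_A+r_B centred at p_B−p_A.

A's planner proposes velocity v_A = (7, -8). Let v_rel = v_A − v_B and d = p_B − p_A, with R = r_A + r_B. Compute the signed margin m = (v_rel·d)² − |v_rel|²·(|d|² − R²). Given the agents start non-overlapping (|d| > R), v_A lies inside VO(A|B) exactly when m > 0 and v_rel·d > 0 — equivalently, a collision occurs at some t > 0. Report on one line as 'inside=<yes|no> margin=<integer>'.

d = (18, -4),  |d|² = 340;  R = 7+4 = 11,  c = 340−11² = 219
v_rel = (15, -5),  |v_rel|² = 250;  v_rel·d = (15)·(18) + (-5)·(-4) = 290
250·t² − 580·t + 219 = 0  ⇒  m = 290² − 250·219 = 29350
m = 29350 > 0,  v_rel·d = 290 > 0  ⇒  inside

inside=yes margin=29350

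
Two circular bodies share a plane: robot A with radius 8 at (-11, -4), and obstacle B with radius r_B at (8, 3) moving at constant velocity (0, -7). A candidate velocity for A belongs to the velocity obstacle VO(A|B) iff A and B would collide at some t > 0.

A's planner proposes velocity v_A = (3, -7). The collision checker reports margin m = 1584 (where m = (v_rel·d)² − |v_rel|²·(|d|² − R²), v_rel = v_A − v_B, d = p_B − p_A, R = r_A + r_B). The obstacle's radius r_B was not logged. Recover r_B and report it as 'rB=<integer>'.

m = 1584
d = (19, 7);  v_rel = (3, 0),  |v_rel|² = 9
v_rel×d = (3)·(7) − (0)·(19) = 21
since m = R²·9 − 21²:  R² = (441 + 1584) / 9 = 225
R = √225 = 15  ⇒  r_B = 15 − 8 = 7

rB=7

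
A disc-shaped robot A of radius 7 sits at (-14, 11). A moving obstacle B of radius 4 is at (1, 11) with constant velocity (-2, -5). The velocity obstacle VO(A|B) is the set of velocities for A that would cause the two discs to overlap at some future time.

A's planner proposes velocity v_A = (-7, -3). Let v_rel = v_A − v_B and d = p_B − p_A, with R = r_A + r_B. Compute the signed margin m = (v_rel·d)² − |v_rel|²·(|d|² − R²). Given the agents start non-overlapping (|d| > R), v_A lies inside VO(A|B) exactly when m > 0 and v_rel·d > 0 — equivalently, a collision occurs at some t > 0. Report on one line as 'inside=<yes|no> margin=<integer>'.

d = (15, 0),  |d|² = 225;  R = 7+4 = 11,  c = 225−11² = 104
v_rel = (-5, 2),  |v_rel|² = 29;  v_rel·d = (-5)·(15) + (2)·(0) = -75
29·t² + 150·t + 104 = 0  ⇒  m = (-75)² − 29·104 = 2609
m = 2609 > 0,  v_rel·d = -75 < 0  ⇒  outside

inside=no margin=2609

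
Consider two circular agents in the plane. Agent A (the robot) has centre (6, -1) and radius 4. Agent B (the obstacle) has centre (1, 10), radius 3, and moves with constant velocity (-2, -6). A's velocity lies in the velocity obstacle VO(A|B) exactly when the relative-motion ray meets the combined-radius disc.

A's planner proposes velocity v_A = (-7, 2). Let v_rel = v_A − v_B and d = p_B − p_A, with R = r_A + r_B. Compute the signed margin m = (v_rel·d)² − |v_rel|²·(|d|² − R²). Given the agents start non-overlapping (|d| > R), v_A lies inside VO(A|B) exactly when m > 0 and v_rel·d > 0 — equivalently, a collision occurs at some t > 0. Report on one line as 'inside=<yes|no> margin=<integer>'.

d = (-5, 11),  |d|² = 146;  R = 4+3 = 7,  c = 146−7² = 97
v_rel = (-5, 8),  |v_rel|² = 89;  v_rel·d = (-5)·(-5) + (8)·(11) = 113
89·t² − 226·t + 97 = 0  ⇒  m = 113² − 89·97 = 4136
m = 4136 > 0,  v_rel·d = 113 > 0  ⇒  inside

inside=yes margin=4136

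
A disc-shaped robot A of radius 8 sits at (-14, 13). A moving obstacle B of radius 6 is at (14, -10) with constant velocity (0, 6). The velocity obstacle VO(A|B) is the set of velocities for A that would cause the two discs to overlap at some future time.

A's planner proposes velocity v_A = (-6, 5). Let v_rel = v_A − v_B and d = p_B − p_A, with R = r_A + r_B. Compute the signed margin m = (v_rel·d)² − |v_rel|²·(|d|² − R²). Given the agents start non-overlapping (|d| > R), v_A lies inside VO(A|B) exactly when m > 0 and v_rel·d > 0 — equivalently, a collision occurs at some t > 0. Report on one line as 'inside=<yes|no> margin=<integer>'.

d = (28, -23),  |d|² = 1313;  R = 8+6 = 14,  c = 1313−14² = 1117
v_rel = (-6, -1),  |v_rel|² = 37;  v_rel·d = (-6)·(28) + (-1)·(-23) = -145
37·t² + 290·t + 1117 = 0  ⇒  m = (-145)² − 37·1117 = -20304
m = -20304 < 0,  v_rel·d = -145 < 0  ⇒  outside

inside=no margin=-20304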